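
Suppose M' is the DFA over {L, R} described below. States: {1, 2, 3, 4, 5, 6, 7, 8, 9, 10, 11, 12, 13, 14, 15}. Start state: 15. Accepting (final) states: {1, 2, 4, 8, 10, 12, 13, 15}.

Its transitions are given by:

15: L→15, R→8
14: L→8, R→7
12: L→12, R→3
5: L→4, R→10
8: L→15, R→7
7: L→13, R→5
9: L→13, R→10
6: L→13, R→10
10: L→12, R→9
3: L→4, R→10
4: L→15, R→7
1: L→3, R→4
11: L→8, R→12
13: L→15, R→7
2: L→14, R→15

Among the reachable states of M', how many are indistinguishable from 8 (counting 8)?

3

First remove the unreachable states {1,2,6,11,14}; 10 states remain.
P0 = {4,8,10,12,13,15} | {3,5,7,9}.
On input R, block {4,8,10,12,13,15} splits into {4,8,10,12,13} and {15}.
On input L, block {4,8,10,12,13} splits into {4,8,13} and {10,12}.
Split {3,5,7,9} by δ(·,R) → {3,5,9} and {7}.
Stable partition: {4,8,13} | {3,5,9} | {15} | {10,12} | {7} — 5 equivalence classes.
The equivalence class containing 8 is {4,8,13}, of size 3.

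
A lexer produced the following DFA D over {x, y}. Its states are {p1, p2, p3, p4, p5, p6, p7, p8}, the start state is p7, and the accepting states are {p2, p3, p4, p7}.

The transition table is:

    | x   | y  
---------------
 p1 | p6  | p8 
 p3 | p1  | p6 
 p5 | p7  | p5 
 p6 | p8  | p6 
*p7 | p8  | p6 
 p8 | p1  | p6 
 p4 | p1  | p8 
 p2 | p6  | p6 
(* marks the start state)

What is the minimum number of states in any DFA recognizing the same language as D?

2

States {p2,p3,p4,p5} cannot be reached from the start state, so discard them.
Start with accepting vs non-accepting: {p7} | {p1,p6,p8}.
The partition is now stable with 2 blocks: {p7} | {p1,p6,p8}.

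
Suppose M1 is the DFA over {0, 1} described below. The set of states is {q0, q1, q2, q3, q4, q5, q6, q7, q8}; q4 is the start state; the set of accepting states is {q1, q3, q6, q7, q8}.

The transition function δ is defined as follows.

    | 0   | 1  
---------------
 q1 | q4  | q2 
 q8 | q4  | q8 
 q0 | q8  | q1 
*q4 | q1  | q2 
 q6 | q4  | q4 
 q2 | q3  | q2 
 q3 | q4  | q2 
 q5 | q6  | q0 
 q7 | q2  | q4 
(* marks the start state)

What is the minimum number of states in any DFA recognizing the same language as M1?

2

Reachable states from the start: {q1,q2,q3,q4}. Unreachable: {q0,q5,q6,q7,q8} — drop them.
P0 = {q1,q3} | {q2,q4}.
The partition is now stable with 2 blocks: {q1,q3} | {q2,q4}.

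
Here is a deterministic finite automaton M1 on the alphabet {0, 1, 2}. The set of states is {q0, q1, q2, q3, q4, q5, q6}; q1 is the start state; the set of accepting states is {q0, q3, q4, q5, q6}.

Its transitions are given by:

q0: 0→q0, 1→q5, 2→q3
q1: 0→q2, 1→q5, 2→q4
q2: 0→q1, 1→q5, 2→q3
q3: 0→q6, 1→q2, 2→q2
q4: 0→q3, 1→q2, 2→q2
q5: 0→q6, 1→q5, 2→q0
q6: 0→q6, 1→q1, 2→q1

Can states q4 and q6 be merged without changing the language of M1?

All states are reachable from the start state.
P0 = {q0,q3,q4,q5,q6} | {q1,q2}.
On input 1, block {q0,q3,q4,q5,q6} splits into {q3,q4,q6} and {q0,q5}.
Refine {q0,q5} on symbol 0: members go to different blocks, giving {q0} and {q5}.
Stable partition: {q3,q4,q6} | {q1,q2} | {q0} | {q5} — 4 equivalence classes.
q4 and q6 lie in the same block of the stable partition, so they are equivalent — no string distinguishes them.

Yes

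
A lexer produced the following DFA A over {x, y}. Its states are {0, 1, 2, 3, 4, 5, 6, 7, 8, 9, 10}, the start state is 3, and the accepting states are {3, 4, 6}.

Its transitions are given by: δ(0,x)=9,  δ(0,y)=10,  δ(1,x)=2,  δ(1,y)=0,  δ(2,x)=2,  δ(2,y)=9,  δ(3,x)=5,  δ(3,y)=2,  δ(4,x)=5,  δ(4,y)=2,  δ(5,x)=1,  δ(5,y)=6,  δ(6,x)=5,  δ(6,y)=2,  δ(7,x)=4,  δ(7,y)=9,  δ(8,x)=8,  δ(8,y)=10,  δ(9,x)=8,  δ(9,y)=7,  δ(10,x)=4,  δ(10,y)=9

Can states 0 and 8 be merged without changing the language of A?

Yes

All states are reachable from the start state.
Start with accepting vs non-accepting: {3,4,6} | {0,1,2,5,7,8,9,10}.
On input x, block {0,1,2,5,7,8,9,10} splits into {0,1,2,5,8,9} and {7,10}.
Refine {0,1,2,5,8,9} on symbol y: members go to different blocks, giving {0,8,9} and {1,2} and {5}.
Stable partition: {3,4,6} | {0,8,9} | {7,10} | {1,2} | {5} — 5 equivalence classes.
0 and 8 lie in the same block of the stable partition, so they are equivalent — no string distinguishes them.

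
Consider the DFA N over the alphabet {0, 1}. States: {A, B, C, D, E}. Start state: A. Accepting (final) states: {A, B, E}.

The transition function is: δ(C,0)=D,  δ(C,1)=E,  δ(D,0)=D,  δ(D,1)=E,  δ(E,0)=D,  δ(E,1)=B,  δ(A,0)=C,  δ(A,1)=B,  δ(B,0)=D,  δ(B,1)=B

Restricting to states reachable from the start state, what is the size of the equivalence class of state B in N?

All states are reachable from the start state.
Initial partition by acceptance: {A,B,E} | {C,D}.
No further refinement is possible. Final partition (2 blocks): {A,B,E} | {C,D}.
State B belongs to the block {A,B,E}, which has 3 states.

3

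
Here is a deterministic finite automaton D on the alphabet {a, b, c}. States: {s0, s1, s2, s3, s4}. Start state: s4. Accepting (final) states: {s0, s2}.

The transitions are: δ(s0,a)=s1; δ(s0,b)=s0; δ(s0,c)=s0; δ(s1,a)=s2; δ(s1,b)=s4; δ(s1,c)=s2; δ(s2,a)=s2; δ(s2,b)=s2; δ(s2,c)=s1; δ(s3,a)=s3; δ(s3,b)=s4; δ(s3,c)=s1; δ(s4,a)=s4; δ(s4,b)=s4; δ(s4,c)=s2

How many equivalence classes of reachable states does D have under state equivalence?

3

Reachable states from the start: {s1,s2,s4}. Unreachable: {s0,s3} — drop them.
P0 = {s2} | {s1,s4}.
Split {s1,s4} by δ(·,a) → {s1} and {s4}.
Stable partition: {s2} | {s1} | {s4} — 3 equivalence classes.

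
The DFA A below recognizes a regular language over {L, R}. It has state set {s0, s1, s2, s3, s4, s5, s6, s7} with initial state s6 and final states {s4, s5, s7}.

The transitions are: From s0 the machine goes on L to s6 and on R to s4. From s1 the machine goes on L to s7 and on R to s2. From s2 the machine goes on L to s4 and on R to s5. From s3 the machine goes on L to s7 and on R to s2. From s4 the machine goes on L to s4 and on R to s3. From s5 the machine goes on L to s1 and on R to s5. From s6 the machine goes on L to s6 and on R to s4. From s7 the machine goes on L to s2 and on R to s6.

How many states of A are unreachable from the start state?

1

Starting at s6 and following transitions, the reachable set is {s1, s2, s3, s4, s5, s6, s7}. That leaves s0 unreachable — 1 in total.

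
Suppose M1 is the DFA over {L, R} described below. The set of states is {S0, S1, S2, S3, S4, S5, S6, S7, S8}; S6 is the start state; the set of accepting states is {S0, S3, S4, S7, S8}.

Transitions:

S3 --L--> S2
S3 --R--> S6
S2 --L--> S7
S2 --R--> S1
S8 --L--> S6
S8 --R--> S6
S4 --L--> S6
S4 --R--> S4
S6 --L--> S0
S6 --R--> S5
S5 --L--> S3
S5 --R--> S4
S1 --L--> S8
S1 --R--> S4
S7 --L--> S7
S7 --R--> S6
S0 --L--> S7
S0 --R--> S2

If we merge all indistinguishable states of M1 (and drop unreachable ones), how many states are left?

5

Every state is reachable, so we keep all 9.
Initial partition by acceptance: {S0,S3,S4,S7,S8} | {S1,S2,S5,S6}.
Split {S0,S3,S4,S7,S8} by δ(·,L) → {S3,S4,S8} and {S0,S7}.
Refine {S3,S4,S8} on symbol R: members go to different blocks, giving {S3,S8} and {S4}.
Split {S1,S2,S5,S6} by δ(·,L) → {S1,S5} and {S2,S6}.
Stable partition: {S3,S8} | {S1,S5} | {S0,S7} | {S4} | {S2,S6} — 5 equivalence classes.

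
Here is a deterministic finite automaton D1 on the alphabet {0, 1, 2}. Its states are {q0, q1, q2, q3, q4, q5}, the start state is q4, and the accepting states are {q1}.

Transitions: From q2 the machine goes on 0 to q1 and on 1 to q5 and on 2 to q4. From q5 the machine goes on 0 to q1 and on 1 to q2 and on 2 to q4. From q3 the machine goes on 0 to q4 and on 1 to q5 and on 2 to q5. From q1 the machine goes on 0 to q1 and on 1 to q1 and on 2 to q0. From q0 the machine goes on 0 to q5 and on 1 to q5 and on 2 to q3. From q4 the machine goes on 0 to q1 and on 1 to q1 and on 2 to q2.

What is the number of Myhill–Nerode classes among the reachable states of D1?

5

All states are reachable from the start state.
P0 = {q1} | {q0,q2,q3,q4,q5}.
On input 0, block {q0,q2,q3,q4,q5} splits into {q2,q4,q5} and {q0,q3}.
Split {q2,q4,q5} by δ(·,1) → {q2,q5} and {q4}.
On input 0, block {q0,q3} splits into {q0} and {q3}.
Stable partition: {q1} | {q2,q5} | {q0} | {q4} | {q3} — 5 equivalence classes.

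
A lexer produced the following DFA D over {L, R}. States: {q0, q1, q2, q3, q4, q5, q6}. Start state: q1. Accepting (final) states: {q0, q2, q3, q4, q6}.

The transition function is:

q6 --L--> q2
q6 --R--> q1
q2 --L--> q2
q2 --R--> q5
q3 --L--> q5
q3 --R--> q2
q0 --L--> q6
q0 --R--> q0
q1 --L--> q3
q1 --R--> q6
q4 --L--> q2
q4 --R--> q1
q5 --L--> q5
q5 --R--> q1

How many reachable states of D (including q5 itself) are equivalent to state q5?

States {q0,q4} cannot be reached from the start state, so discard them.
Start with accepting vs non-accepting: {q2,q3,q6} | {q1,q5}.
Refine {q2,q3,q6} on symbol L: members go to different blocks, giving {q2,q6} and {q3}.
On input L, block {q1,q5} splits into {q1} and {q5}.
Split {q2,q6} by δ(·,R) → {q2} and {q6}.
The partition is now stable with 5 blocks: {q2} | {q1} | {q3} | {q5} | {q6}.
The equivalence class containing q5 is {q5}, of size 1.

1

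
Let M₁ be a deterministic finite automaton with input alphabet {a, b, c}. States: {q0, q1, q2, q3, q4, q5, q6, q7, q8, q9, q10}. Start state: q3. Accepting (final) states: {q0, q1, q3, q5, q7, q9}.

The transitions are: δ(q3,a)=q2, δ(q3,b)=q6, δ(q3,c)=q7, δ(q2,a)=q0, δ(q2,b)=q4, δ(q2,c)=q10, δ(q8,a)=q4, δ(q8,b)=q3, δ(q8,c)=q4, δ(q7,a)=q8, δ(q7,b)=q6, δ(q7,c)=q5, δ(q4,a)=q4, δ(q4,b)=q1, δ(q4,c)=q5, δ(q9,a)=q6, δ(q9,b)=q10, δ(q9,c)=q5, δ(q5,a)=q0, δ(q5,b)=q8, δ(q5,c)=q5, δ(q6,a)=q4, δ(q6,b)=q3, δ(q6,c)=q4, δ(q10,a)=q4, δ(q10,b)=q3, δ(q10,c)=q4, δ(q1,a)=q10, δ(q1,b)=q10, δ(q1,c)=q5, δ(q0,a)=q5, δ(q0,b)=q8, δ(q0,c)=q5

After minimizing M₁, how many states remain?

First remove the unreachable states {q9}; 10 states remain.
Initial partition by acceptance: {q0,q1,q3,q5,q7} | {q2,q4,q6,q8,q10}.
Split {q0,q1,q3,q5,q7} by δ(·,a) → {q1,q3,q7} and {q0,q5}.
On input c, block {q1,q3,q7} splits into {q1,q7} and {q3}.
On input a, block {q2,q4,q6,q8,q10} splits into {q4,q6,q8,q10} and {q2}.
On input b, block {q4,q6,q8,q10} splits into {q6,q8,q10} and {q4}.
Stable partition: {q1,q7} | {q6,q8,q10} | {q0,q5} | {q3} | {q2} | {q4} — 6 equivalence classes.

6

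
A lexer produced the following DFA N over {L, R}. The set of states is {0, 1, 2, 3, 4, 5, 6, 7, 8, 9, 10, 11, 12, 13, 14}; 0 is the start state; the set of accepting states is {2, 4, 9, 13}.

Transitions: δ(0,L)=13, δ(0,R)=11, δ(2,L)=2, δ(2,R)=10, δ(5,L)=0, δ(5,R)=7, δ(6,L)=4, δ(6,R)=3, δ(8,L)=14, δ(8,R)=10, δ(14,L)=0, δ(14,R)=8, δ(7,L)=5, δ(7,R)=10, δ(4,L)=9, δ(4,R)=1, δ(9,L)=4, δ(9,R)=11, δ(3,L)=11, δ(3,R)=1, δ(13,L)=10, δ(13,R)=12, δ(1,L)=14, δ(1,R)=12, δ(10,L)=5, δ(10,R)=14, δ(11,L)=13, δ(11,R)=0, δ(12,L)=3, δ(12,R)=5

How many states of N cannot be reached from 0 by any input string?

4

BFS from 0 reaches {0, 1, 3, 5, 7, 8, 10, 11, 12, 13, 14}; the 4 state(s) 2, 4, 6, 9 are never visited.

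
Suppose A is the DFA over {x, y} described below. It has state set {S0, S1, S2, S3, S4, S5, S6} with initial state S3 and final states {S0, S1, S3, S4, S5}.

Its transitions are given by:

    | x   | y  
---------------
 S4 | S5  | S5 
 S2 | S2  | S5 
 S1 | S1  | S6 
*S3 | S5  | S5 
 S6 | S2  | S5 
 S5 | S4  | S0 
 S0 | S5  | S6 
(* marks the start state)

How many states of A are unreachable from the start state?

1

BFS from S3 reaches {S0, S2, S3, S4, S5, S6}; the 1 state(s) S1 are never visited.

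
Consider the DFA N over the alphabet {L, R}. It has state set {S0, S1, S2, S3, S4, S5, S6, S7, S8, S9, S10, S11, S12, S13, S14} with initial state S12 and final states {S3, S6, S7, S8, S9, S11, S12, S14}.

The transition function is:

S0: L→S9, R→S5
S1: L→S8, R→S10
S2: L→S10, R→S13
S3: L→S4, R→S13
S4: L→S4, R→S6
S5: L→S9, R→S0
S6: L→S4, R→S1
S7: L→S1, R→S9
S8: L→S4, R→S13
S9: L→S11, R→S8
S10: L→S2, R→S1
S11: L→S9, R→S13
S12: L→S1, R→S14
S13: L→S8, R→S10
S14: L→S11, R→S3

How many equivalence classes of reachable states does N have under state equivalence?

States {S0,S5,S7} cannot be reached from the start state, so discard them.
P0 = {S3,S6,S8,S9,S11,S12,S14} | {S1,S2,S4,S10,S13}.
Split {S3,S6,S8,S9,S11,S12,S14} by δ(·,L) → {S3,S6,S8,S12} and {S9,S11,S14}.
Split {S3,S6,S8,S12} by δ(·,R) → {S3,S6,S8} and {S12}.
Refine {S1,S2,S4,S10,S13} on symbol L: members go to different blocks, giving {S2,S4,S10} and {S1,S13}.
Refine {S2,S4,S10} on symbol R: members go to different blocks, giving {S2,S10} and {S4}.
Split {S9,S11,S14} by δ(·,R) → {S9,S14} and {S11}.
The partition is now stable with 7 blocks: {S3,S6,S8} | {S2,S10} | {S9,S14} | {S12} | {S1,S13} | {S4} | {S11}.

7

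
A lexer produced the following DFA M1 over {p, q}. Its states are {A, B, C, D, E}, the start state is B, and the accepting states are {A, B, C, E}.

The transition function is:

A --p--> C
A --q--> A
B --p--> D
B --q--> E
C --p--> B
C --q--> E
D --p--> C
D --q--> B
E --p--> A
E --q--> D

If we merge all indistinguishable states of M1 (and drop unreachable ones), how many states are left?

5

Every state is reachable, so we keep all 5.
Start with accepting vs non-accepting: {A,B,C,E} | {D}.
Split {A,B,C,E} by δ(·,p) → {A,C,E} and {B}.
Split {A,C,E} by δ(·,p) → {A,E} and {C}.
On input p, block {A,E} splits into {A} and {E}.
Stable partition: {A} | {D} | {B} | {C} | {E} — 5 equivalence classes.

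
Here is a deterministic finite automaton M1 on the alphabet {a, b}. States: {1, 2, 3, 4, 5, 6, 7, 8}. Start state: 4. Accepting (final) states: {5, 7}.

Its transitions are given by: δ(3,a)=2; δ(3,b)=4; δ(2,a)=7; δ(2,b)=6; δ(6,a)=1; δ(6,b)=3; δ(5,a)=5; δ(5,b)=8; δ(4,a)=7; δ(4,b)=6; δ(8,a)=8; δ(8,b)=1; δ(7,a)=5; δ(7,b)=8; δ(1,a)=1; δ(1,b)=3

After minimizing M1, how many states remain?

All states are reachable from the start state.
Start with accepting vs non-accepting: {5,7} | {1,2,3,4,6,8}.
Split {1,2,3,4,6,8} by δ(·,a) → {1,3,6,8} and {2,4}.
Split {1,3,6,8} by δ(·,a) → {1,6,8} and {3}.
On input b, block {1,6,8} splits into {1,6} and {8}.
No further refinement is possible. Final partition (5 blocks): {5,7} | {1,6} | {2,4} | {3} | {8}.

5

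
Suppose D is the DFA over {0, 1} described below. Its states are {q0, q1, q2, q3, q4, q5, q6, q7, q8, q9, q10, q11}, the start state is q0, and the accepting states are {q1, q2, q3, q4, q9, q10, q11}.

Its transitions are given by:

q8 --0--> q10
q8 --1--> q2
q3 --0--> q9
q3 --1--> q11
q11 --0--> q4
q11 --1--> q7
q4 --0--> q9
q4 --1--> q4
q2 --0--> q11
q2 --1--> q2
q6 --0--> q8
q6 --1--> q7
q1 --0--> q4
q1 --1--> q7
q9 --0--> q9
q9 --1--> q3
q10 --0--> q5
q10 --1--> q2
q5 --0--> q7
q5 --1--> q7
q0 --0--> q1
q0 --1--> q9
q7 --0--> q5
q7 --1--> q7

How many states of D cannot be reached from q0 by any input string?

Starting at q0 and following transitions, the reachable set is {q0, q1, q3, q4, q5, q7, q9, q11}. That leaves q2, q6, q8, q10 unreachable — 4 in total.

4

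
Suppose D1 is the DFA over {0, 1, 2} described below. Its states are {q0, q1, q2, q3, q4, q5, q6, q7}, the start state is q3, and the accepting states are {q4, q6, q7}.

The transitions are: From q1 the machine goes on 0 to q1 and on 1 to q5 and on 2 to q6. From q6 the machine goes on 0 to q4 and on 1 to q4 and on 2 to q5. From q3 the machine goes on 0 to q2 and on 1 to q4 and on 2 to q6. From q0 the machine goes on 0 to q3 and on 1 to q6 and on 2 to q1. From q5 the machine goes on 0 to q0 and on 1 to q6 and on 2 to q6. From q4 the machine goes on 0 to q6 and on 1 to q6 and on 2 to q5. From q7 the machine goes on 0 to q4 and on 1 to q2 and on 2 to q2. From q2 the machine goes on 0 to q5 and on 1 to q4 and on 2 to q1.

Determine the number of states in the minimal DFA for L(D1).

4

First remove the unreachable states {q7}; 7 states remain.
Initial partition by acceptance: {q4,q6} | {q0,q1,q2,q3,q5}.
On input 1, block {q0,q1,q2,q3,q5} splits into {q0,q2,q3,q5} and {q1}.
Refine {q0,q2,q3,q5} on symbol 2: members go to different blocks, giving {q0,q2} and {q3,q5}.
Stable partition: {q4,q6} | {q0,q2} | {q1} | {q3,q5} — 4 equivalence classes.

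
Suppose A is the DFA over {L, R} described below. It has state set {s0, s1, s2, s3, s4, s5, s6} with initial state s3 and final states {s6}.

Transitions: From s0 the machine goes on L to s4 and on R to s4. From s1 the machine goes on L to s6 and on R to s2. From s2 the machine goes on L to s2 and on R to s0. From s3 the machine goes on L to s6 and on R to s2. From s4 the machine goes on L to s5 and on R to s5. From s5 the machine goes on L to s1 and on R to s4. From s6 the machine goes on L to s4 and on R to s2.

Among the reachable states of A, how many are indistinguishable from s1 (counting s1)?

All states are reachable from the start state.
Start with accepting vs non-accepting: {s6} | {s0,s1,s2,s3,s4,s5}.
On input L, block {s0,s1,s2,s3,s4,s5} splits into {s0,s2,s4,s5} and {s1,s3}.
Refine {s0,s2,s4,s5} on symbol L: members go to different blocks, giving {s0,s2,s4} and {s5}.
On input L, block {s0,s2,s4} splits into {s0,s2} and {s4}.
On input L, block {s0,s2} splits into {s0} and {s2}.
No further refinement is possible. Final partition (6 blocks): {s6} | {s0} | {s1,s3} | {s5} | {s4} | {s2}.
The equivalence class containing s1 is {s1,s3}, of size 2.

2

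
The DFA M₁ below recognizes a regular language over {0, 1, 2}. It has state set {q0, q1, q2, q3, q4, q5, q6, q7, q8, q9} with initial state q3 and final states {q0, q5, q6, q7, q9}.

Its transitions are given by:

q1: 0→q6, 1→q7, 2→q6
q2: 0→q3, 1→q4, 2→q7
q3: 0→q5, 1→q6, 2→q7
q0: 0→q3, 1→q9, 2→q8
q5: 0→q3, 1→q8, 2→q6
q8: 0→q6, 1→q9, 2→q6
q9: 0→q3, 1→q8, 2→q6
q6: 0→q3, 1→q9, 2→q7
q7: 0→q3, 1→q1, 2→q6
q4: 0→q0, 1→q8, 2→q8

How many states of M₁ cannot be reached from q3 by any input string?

3

BFS from q3 reaches {q1, q3, q5, q6, q7, q8, q9}; the 3 state(s) q0, q2, q4 are never visited.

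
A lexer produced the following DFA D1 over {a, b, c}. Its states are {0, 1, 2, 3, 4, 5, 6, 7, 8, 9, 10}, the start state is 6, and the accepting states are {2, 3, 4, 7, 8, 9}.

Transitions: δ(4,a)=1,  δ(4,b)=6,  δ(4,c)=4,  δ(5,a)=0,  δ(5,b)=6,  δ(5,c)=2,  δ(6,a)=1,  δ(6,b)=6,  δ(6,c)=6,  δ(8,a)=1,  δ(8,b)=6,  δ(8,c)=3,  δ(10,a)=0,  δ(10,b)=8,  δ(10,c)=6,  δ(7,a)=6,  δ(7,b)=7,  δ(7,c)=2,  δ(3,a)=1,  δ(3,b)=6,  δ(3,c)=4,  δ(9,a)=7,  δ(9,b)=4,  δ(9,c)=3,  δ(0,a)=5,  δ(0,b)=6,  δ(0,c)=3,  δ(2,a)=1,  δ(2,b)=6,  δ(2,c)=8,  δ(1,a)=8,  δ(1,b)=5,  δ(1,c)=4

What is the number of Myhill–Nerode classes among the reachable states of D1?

Reachable states from the start: {0,1,2,3,4,5,6,8}. Unreachable: {7,9,10} — drop them.
P0 = {2,3,4,8} | {0,1,5,6}.
Split {0,1,5,6} by δ(·,a) → {0,5,6} and {1}.
On input a, block {0,5,6} splits into {0,5} and {6}.
The partition is now stable with 4 blocks: {2,3,4,8} | {0,5} | {1} | {6}.

4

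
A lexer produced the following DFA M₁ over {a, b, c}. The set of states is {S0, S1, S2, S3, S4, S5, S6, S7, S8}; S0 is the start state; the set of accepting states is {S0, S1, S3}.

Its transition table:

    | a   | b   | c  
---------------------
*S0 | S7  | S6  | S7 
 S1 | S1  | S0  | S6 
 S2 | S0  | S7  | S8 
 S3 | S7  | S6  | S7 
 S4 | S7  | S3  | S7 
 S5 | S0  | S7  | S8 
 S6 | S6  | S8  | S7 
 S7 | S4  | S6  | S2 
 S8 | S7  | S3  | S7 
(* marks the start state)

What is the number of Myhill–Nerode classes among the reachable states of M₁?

Reachable states from the start: {S0,S2,S3,S4,S6,S7,S8}. Unreachable: {S1,S5} — drop them.
Initial partition by acceptance: {S0,S3} | {S2,S4,S6,S7,S8}.
Split {S2,S4,S6,S7,S8} by δ(·,a) → {S4,S6,S7,S8} and {S2}.
On input b, block {S4,S6,S7,S8} splits into {S4,S8} and {S6,S7}.
Refine {S6,S7} on symbol a: members go to different blocks, giving {S6} and {S7}.
No further refinement is possible. Final partition (5 blocks): {S0,S3} | {S4,S8} | {S2} | {S6} | {S7}.

5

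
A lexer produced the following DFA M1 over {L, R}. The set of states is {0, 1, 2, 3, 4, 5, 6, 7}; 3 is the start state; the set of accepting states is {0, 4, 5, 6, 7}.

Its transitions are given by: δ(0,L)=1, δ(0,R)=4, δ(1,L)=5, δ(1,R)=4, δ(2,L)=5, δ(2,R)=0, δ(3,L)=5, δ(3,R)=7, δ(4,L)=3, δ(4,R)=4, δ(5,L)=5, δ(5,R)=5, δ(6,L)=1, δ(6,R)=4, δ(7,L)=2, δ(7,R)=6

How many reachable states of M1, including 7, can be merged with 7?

P0 = {0,4,5,6,7} | {1,2,3}.
On input L, block {0,4,5,6,7} splits into {0,4,6,7} and {5}.
Stable partition: {0,4,6,7} | {1,2,3} | {5} — 3 equivalence classes.
The equivalence class containing 7 is {0,4,6,7}, of size 4.

4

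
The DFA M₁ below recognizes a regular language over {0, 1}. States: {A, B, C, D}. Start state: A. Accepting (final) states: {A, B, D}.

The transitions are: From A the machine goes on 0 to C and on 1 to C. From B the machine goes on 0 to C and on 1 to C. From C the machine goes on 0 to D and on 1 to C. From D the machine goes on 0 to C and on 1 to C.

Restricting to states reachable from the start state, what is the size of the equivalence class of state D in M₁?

2

States {B} cannot be reached from the start state, so discard them.
Start with accepting vs non-accepting: {A,D} | {C}.
No further refinement is possible. Final partition (2 blocks): {A,D} | {C}.
The equivalence class containing D is {A,D}, of size 2.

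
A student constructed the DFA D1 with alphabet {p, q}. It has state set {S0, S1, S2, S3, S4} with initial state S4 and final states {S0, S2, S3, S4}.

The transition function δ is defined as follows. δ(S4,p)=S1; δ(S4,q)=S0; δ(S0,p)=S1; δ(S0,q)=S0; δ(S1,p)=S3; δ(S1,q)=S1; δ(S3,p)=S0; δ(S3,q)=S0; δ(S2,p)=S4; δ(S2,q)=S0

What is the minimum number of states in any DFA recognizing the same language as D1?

First remove the unreachable states {S2}; 4 states remain.
Initial partition by acceptance: {S0,S3,S4} | {S1}.
On input p, block {S0,S3,S4} splits into {S0,S4} and {S3}.
The partition is now stable with 3 blocks: {S0,S4} | {S1} | {S3}.

3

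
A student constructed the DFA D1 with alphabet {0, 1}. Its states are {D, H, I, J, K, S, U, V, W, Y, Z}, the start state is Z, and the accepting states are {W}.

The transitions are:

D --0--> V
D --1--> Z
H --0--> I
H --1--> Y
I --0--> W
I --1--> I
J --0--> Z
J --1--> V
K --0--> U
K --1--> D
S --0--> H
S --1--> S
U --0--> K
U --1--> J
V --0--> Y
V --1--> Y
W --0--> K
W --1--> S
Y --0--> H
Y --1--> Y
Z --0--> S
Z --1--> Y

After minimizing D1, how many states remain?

All states are reachable from the start state.
P0 = {W} | {D,H,I,J,K,S,U,V,Y,Z}.
Refine {D,H,I,J,K,S,U,V,Y,Z} on symbol 0: members go to different blocks, giving {D,H,J,K,S,U,V,Y,Z} and {I}.
Split {D,H,J,K,S,U,V,Y,Z} by δ(·,0) → {D,J,K,S,U,V,Y,Z} and {H}.
Split {D,J,K,S,U,V,Y,Z} by δ(·,0) → {D,J,K,U,V,Z} and {S,Y}.
On input 0, block {D,J,K,U,V,Z} splits into {D,J,K,U} and {V,Z}.
Split {D,J,K,U} by δ(·,0) → {D,J} and {K,U}.
No further refinement is possible. Final partition (7 blocks): {W} | {D,J} | {I} | {H} | {S,Y} | {V,Z} | {K,U}.

7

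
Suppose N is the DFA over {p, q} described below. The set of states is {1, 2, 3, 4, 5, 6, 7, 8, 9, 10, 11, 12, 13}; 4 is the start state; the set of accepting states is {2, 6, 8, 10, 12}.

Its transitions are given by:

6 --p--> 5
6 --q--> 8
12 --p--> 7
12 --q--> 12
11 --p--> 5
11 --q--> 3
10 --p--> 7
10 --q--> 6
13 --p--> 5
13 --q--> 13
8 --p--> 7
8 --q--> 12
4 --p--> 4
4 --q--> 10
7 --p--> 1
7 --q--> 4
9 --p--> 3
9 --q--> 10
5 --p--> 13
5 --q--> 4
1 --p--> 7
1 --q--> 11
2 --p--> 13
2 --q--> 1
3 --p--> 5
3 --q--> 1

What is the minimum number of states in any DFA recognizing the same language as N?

4

First remove the unreachable states {2,9}; 11 states remain.
P0 = {6,8,10,12} | {1,3,4,5,7,11,13}.
Refine {1,3,4,5,7,11,13} on symbol q: members go to different blocks, giving {1,3,5,7,11,13} and {4}.
Refine {1,3,5,7,11,13} on symbol q: members go to different blocks, giving {1,3,11,13} and {5,7}.
No further refinement is possible. Final partition (4 blocks): {6,8,10,12} | {1,3,11,13} | {4} | {5,7}.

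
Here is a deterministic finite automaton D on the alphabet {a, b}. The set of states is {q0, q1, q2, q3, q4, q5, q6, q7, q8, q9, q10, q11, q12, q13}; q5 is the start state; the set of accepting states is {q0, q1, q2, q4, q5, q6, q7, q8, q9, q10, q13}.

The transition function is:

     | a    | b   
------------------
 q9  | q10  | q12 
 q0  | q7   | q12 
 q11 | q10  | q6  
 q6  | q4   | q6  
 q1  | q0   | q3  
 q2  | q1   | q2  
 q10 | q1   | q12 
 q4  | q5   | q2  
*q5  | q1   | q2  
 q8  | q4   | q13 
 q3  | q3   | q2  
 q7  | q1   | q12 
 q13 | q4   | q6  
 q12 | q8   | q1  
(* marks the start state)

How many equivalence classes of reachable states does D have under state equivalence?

8

States {q9,q10,q11} cannot be reached from the start state, so discard them.
P0 = {q0,q1,q2,q4,q5,q6,q7,q8,q13} | {q3,q12}.
Refine {q0,q1,q2,q4,q5,q6,q7,q8,q13} on symbol b: members go to different blocks, giving {q2,q4,q5,q6,q8,q13} and {q0,q1,q7}.
Refine {q2,q4,q5,q6,q8,q13} on symbol a: members go to different blocks, giving {q4,q6,q8,q13} and {q2,q5}.
Refine {q4,q6,q8,q13} on symbol a: members go to different blocks, giving {q6,q8,q13} and {q4}.
Refine {q3,q12} on symbol a: members go to different blocks, giving {q3} and {q12}.
On input b, block {q0,q1,q7} splits into {q0,q7} and {q1}.
Refine {q0,q7} on symbol a: members go to different blocks, giving {q0} and {q7}.
No further refinement is possible. Final partition (8 blocks): {q6,q8,q13} | {q3} | {q0} | {q2,q5} | {q4} | {q12} | {q1} | {q7}.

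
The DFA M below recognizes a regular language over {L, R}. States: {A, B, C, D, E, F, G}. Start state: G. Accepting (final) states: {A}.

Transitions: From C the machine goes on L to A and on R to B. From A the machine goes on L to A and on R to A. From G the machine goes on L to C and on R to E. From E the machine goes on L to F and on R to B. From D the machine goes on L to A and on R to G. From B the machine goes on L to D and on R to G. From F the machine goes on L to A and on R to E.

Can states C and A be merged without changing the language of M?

All states are reachable from the start state.
Start with accepting vs non-accepting: {A} | {B,C,D,E,F,G}.
On input L, block {B,C,D,E,F,G} splits into {B,E,G} and {C,D,F}.
The partition is now stable with 3 blocks: {A} | {B,E,G} | {C,D,F}.
C and A end up in different blocks, so they are distinguishable. For instance, the string 'ε' is accepted from only A.

No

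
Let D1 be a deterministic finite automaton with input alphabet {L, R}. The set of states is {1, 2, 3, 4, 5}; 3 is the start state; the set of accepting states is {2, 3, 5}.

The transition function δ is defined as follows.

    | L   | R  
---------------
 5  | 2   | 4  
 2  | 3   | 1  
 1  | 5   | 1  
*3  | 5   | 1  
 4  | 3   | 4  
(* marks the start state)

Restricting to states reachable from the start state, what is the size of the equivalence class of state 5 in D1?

3

All states are reachable from the start state.
Initial partition by acceptance: {2,3,5} | {1,4}.
The partition is now stable with 2 blocks: {2,3,5} | {1,4}.
State 5 belongs to the block {2,3,5}, which has 3 states.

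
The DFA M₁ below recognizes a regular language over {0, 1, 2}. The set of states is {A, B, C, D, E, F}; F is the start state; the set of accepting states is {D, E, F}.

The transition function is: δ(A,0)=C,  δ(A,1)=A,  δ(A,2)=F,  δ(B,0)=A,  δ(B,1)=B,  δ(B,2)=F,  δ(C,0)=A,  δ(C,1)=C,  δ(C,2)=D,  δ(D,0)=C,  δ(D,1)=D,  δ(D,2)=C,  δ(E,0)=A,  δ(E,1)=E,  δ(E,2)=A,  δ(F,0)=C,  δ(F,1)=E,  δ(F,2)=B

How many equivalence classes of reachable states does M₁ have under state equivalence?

Every state is reachable, so we keep all 6.
Initial partition by acceptance: {D,E,F} | {A,B,C}.
The partition is now stable with 2 blocks: {D,E,F} | {A,B,C}.

2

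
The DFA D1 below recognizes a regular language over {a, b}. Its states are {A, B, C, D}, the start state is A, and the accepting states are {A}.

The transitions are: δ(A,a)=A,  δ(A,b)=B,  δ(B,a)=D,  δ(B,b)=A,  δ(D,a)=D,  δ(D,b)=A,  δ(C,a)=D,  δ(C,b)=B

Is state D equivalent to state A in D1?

No

Reachable states from the start: {A,B,D}. Unreachable: {C} — drop them.
Start with accepting vs non-accepting: {A} | {B,D}.
The partition is now stable with 2 blocks: {A} | {B,D}.
D and A end up in different blocks, so they are distinguishable. For instance, the string 'ε' is accepted from only A.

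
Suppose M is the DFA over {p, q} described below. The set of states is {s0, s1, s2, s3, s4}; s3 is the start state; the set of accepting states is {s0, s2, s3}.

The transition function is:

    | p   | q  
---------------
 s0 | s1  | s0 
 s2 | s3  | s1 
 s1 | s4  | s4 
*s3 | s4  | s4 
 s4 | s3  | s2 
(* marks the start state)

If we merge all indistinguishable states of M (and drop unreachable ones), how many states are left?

States {s0} cannot be reached from the start state, so discard them.
P0 = {s2,s3} | {s1,s4}.
On input p, block {s2,s3} splits into {s2} and {s3}.
Split {s1,s4} by δ(·,p) → {s1} and {s4}.
No further refinement is possible. Final partition (4 blocks): {s2} | {s1} | {s3} | {s4}.

4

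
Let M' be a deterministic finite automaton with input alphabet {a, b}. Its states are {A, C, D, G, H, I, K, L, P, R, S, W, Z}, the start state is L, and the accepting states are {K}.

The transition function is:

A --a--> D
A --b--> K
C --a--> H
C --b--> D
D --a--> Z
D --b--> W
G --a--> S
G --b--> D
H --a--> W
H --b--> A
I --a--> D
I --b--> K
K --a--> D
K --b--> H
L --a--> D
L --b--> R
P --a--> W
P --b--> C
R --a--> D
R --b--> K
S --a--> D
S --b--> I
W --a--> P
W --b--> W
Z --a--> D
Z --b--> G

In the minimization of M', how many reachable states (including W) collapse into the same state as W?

2

Every state is reachable, so we keep all 13.
Start with accepting vs non-accepting: {K} | {A,C,D,G,H,I,L,P,R,S,W,Z}.
On input b, block {A,C,D,G,H,I,L,P,R,S,W,Z} splits into {C,D,G,H,L,P,S,W,Z} and {A,I,R}.
Split {C,D,G,H,L,P,S,W,Z} by δ(·,b) → {C,D,G,P,W,Z} and {H,L,S}.
Refine {C,D,G,P,W,Z} on symbol a: members go to different blocks, giving {D,P,W,Z} and {C,G}.
On input b, block {D,P,W,Z} splits into {P,Z} and {D,W}.
No further refinement is possible. Final partition (6 blocks): {K} | {P,Z} | {A,I,R} | {H,L,S} | {C,G} | {D,W}.
State W belongs to the block {D,W}, which has 2 states.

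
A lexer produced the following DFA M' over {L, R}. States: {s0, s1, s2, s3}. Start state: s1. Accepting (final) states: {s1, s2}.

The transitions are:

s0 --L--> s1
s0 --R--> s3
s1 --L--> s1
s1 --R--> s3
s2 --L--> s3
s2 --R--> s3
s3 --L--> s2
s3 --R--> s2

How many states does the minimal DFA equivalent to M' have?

3

Reachable states from the start: {s1,s2,s3}. Unreachable: {s0} — drop them.
Initial partition by acceptance: {s1,s2} | {s3}.
On input L, block {s1,s2} splits into {s1} and {s2}.
The partition is now stable with 3 blocks: {s1} | {s3} | {s2}.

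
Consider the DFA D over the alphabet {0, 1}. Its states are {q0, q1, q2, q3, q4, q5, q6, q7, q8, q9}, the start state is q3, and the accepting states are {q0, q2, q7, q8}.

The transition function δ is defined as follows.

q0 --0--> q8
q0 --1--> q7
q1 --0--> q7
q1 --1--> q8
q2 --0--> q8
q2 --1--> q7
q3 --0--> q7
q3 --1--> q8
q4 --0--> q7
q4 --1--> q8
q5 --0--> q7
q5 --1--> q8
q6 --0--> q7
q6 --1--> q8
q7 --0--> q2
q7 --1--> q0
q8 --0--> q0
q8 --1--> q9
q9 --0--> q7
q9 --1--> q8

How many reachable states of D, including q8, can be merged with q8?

1

States {q1,q4,q5,q6} cannot be reached from the start state, so discard them.
Start with accepting vs non-accepting: {q0,q2,q7,q8} | {q3,q9}.
On input 1, block {q0,q2,q7,q8} splits into {q0,q2,q7} and {q8}.
Split {q0,q2,q7} by δ(·,0) → {q0,q2} and {q7}.
No further refinement is possible. Final partition (4 blocks): {q0,q2} | {q3,q9} | {q8} | {q7}.
State q8 belongs to the block {q8}, which has 1 states.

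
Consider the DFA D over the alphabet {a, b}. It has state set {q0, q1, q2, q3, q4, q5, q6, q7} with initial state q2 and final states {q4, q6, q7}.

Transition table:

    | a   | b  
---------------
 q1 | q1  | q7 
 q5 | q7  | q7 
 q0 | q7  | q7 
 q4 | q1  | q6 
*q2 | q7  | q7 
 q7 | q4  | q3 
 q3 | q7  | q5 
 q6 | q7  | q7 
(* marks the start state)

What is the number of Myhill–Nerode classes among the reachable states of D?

Reachable states from the start: {q1,q2,q3,q4,q5,q6,q7}. Unreachable: {q0} — drop them.
Start with accepting vs non-accepting: {q4,q6,q7} | {q1,q2,q3,q5}.
On input a, block {q4,q6,q7} splits into {q6,q7} and {q4}.
On input a, block {q6,q7} splits into {q6} and {q7}.
Refine {q1,q2,q3,q5} on symbol a: members go to different blocks, giving {q2,q3,q5} and {q1}.
Split {q2,q3,q5} by δ(·,b) → {q2,q5} and {q3}.
No further refinement is possible. Final partition (6 blocks): {q6} | {q2,q5} | {q4} | {q7} | {q1} | {q3}.

6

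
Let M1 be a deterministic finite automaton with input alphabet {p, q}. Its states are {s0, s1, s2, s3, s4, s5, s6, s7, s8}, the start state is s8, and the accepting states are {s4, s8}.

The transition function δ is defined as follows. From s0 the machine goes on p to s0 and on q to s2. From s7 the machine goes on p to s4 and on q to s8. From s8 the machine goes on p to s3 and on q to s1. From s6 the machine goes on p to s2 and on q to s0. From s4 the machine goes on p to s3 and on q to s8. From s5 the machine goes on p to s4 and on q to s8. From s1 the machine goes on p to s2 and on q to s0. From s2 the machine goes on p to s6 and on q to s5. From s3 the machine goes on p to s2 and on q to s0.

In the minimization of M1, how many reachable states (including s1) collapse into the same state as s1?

States {s7} cannot be reached from the start state, so discard them.
P0 = {s4,s8} | {s0,s1,s2,s3,s5,s6}.
Split {s4,s8} by δ(·,q) → {s4} and {s8}.
On input p, block {s0,s1,s2,s3,s5,s6} splits into {s0,s1,s2,s3,s6} and {s5}.
Refine {s0,s1,s2,s3,s6} on symbol q: members go to different blocks, giving {s0,s1,s3,s6} and {s2}.
Split {s0,s1,s3,s6} by δ(·,p) → {s1,s3,s6} and {s0}.
No further refinement is possible. Final partition (6 blocks): {s4} | {s1,s3,s6} | {s8} | {s5} | {s2} | {s0}.
State s1 belongs to the block {s1,s3,s6}, which has 3 states.

3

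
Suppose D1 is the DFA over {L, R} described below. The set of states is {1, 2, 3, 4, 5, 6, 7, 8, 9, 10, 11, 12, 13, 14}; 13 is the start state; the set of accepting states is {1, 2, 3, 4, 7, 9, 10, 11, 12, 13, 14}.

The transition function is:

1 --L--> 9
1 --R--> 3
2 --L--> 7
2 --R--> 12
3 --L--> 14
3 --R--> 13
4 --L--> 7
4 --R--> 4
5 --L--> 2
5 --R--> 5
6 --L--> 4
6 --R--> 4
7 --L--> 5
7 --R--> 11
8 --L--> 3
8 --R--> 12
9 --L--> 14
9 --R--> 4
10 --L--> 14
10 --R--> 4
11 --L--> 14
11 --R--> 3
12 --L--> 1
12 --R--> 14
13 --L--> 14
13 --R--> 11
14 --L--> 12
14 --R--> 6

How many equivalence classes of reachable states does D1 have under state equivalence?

10

First remove the unreachable states {8,10}; 12 states remain.
P0 = {1,2,3,4,7,9,11,12,13,14} | {5,6}.
Split {1,2,3,4,7,9,11,12,13,14} by δ(·,L) → {1,2,3,4,9,11,12,13,14} and {7}.
Split {1,2,3,4,9,11,12,13,14} by δ(·,L) → {1,3,9,11,12,13,14} and {2,4}.
Refine {1,3,9,11,12,13,14} on symbol R: members go to different blocks, giving {1,3,11,12,13} and {9} and {14}.
On input L, block {1,3,11,12,13} splits into {3,11,13} and {1} and {12}.
Split {5,6} by δ(·,R) → {5} and {6}.
Refine {2,4} on symbol R: members go to different blocks, giving {2} and {4}.
No further refinement is possible. Final partition (10 blocks): {3,11,13} | {5} | {7} | {2} | {9} | {14} | {1} | {12} | {6} | {4}.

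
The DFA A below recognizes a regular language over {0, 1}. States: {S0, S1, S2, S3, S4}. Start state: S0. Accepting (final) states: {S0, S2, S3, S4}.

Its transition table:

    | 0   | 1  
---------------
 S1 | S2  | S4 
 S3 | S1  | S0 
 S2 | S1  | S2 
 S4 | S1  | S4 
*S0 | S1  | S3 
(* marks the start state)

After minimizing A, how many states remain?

Start with accepting vs non-accepting: {S0,S2,S3,S4} | {S1}.
No further refinement is possible. Final partition (2 blocks): {S0,S2,S3,S4} | {S1}.

2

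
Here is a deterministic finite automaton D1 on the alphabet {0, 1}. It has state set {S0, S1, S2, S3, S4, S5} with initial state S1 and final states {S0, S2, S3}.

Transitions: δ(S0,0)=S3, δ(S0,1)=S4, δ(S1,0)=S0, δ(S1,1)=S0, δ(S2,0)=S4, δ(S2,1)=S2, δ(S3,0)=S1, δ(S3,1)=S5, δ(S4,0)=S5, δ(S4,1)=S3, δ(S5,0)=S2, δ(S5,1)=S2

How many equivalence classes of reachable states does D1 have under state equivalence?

All states are reachable from the start state.
Start with accepting vs non-accepting: {S0,S2,S3} | {S1,S4,S5}.
Refine {S0,S2,S3} on symbol 0: members go to different blocks, giving {S2,S3} and {S0}.
Split {S2,S3} by δ(·,1) → {S2} and {S3}.
Refine {S1,S4,S5} on symbol 0: members go to different blocks, giving {S1} and {S4} and {S5}.
Stable partition: {S2} | {S1} | {S0} | {S3} | {S4} | {S5} — 6 equivalence classes.

6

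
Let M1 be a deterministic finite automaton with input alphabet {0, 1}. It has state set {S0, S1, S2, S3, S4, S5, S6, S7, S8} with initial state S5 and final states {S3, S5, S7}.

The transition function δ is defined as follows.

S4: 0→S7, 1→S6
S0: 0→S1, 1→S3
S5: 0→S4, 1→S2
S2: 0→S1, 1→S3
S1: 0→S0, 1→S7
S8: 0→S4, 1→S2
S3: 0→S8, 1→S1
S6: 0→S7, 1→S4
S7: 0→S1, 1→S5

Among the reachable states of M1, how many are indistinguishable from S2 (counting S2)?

2

Start with accepting vs non-accepting: {S3,S5,S7} | {S0,S1,S2,S4,S6,S8}.
Refine {S3,S5,S7} on symbol 1: members go to different blocks, giving {S3,S5} and {S7}.
On input 0, block {S0,S1,S2,S4,S6,S8} splits into {S0,S1,S2,S8} and {S4,S6}.
On input 0, block {S3,S5} splits into {S3} and {S5}.
Refine {S0,S1,S2,S8} on symbol 0: members go to different blocks, giving {S0,S1,S2} and {S8}.
Refine {S0,S1,S2} on symbol 1: members go to different blocks, giving {S0,S2} and {S1}.
The partition is now stable with 7 blocks: {S3} | {S0,S2} | {S7} | {S4,S6} | {S5} | {S8} | {S1}.
The equivalence class containing S2 is {S0,S2}, of size 2.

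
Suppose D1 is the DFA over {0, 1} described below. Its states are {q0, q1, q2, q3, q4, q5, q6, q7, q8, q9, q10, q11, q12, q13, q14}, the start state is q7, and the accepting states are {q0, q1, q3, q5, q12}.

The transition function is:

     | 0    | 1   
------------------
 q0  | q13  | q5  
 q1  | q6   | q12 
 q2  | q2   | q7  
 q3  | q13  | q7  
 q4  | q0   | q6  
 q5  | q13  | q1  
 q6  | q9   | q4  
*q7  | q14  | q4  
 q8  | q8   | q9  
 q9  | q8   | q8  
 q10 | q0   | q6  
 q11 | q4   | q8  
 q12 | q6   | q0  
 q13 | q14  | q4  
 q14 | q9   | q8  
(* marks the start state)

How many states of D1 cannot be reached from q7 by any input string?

4

No path from q7 leads to q2, q3, q10, q11; the other 11 states are all reachable.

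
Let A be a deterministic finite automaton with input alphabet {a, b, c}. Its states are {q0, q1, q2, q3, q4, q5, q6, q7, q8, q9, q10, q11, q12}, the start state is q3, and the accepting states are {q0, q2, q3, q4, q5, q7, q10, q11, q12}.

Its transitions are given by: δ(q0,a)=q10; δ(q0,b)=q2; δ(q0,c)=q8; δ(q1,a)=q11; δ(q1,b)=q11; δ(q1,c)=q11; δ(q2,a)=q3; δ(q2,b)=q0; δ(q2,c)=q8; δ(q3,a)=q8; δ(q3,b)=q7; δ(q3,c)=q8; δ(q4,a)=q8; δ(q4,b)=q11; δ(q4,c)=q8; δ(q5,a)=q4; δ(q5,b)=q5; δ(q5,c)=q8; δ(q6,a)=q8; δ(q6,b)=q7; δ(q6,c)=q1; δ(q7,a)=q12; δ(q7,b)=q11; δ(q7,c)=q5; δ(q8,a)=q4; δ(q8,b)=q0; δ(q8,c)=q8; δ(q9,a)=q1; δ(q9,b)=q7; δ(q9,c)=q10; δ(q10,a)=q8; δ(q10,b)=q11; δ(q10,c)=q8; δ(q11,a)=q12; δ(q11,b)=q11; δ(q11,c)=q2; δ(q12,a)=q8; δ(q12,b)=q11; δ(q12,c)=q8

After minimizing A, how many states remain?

Reachable states from the start: {q0,q2,q3,q4,q5,q7,q8,q10,q11,q12}. Unreachable: {q1,q6,q9} — drop them.
P0 = {q0,q2,q3,q4,q5,q7,q10,q11,q12} | {q8}.
Split {q0,q2,q3,q4,q5,q7,q10,q11,q12} by δ(·,a) → {q0,q2,q5,q7,q11} and {q3,q4,q10,q12}.
Refine {q0,q2,q5,q7,q11} on symbol c: members go to different blocks, giving {q0,q2,q5} and {q7,q11}.
The partition is now stable with 4 blocks: {q0,q2,q5} | {q8} | {q3,q4,q10,q12} | {q7,q11}.

4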